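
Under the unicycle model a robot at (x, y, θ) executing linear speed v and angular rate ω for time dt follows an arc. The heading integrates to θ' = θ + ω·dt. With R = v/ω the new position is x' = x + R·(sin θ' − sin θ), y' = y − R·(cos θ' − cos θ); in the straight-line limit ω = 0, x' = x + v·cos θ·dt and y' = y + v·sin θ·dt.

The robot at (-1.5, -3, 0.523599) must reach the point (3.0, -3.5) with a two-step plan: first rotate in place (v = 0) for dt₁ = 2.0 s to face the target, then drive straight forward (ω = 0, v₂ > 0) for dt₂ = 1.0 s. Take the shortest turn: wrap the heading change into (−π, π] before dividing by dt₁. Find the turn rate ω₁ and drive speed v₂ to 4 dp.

heading to target = atan2(-3.5−-3, 3−-1.5) = -0.1107
Δθ = wrap(-0.1107 − 0.5236) = -0.6343; ω₁ = Δθ/dt₁ = -0.3171
distance = √((3−-1.5)² + (-3.5−-3)²) = 4.5277; v₂ = distance/dt₂ = 4.5277

ω₁ = -0.3171, v₂ = 4.5277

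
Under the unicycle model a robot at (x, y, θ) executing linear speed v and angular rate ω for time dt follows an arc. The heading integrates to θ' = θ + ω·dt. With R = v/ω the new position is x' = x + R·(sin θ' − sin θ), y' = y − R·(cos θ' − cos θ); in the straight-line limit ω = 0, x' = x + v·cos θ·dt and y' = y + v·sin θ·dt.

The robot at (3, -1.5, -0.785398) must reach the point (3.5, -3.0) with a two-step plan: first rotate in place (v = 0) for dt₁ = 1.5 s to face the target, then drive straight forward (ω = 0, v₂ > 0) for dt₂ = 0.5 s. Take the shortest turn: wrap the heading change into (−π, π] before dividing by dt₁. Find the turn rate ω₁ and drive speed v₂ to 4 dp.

heading to target = atan2(-3−-1.5, 3.5−3) = -1.2490
Δθ = wrap(-1.2490 − -0.7854) = -0.4636; ω₁ = Δθ/dt₁ = -0.3091
distance = √((3.5−3)² + (-3−-1.5)²) = 1.5811; v₂ = distance/dt₂ = 3.1623

ω₁ = -0.3091, v₂ = 3.1623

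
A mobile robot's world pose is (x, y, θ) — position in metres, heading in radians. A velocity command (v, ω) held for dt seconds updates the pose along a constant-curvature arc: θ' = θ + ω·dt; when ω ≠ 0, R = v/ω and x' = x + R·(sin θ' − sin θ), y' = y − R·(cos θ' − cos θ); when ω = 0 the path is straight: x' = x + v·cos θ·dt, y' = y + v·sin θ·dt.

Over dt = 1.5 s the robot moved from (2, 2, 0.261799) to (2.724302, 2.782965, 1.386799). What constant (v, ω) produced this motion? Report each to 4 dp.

v = 0.7500, ω = 0.7500

Δθ = 1.386799 − 0.261799 = 1.125000
ω = Δθ/dt = 1.125000/1.5 = 0.7500
R = −Δy/(cos θ' − cos θ) = 1.0000
v = R·ω = 1.0000·0.7500 = 0.7500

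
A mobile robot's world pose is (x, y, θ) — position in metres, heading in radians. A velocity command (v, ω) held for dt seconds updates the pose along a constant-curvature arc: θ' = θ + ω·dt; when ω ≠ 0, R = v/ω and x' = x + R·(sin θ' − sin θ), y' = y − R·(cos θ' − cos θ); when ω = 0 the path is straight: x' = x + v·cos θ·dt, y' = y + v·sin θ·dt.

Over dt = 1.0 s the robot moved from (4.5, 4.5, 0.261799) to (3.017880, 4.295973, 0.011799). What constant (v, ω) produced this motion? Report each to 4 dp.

Δθ = 0.011799 − 0.261799 = -0.250000
ω = Δθ/dt = -0.250000/1.0 = -0.2500
R = Δx/(sin θ' − sin θ) = 6.0000
v = R·ω = 6.0000·-0.2500 = -1.5000

v = -1.5000, ω = -0.2500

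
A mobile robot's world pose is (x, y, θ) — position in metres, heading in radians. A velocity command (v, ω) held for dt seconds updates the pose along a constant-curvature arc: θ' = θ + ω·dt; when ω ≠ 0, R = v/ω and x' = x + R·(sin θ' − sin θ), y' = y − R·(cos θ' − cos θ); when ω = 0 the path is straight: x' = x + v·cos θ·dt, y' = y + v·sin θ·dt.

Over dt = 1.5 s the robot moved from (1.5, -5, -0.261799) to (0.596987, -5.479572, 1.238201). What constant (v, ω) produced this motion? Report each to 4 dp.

v = -0.7500, ω = 1.0000

Δθ = 1.238201 − -0.261799 = 1.500000
ω = Δθ/dt = 1.500000/1.5 = 1.0000
R = Δx/(sin θ' − sin θ) = -0.7500
v = R·ω = -0.7500·1.0000 = -0.7500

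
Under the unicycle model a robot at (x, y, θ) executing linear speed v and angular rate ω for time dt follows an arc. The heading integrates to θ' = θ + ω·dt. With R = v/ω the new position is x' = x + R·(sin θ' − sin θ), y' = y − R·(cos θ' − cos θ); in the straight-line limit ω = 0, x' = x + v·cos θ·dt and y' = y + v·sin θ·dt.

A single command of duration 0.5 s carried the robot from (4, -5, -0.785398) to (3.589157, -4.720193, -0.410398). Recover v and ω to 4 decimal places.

Δθ = -0.410398 − -0.785398 = 0.375000
ω = Δθ/dt = 0.375000/0.5 = 0.7500
R = Δx/(sin θ' − sin θ) = -1.3333
v = R·ω = -1.3333·0.7500 = -1.0000

v = -1.0000, ω = 0.7500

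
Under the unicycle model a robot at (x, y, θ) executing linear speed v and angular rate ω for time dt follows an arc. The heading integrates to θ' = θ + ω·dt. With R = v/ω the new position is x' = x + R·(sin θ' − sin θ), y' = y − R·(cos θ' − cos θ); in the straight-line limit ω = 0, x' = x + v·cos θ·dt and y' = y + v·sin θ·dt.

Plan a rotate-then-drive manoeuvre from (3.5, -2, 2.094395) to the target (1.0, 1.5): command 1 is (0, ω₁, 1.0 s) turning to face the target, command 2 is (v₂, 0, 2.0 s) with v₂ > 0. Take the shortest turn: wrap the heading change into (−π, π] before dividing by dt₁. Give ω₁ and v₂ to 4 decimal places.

heading to target = atan2(1.5−-2, 1−3.5) = 2.1910
Δθ = wrap(2.1910 − 2.0944) = 0.0967; ω₁ = Δθ/dt₁ = 0.0967
distance = √((1−3.5)² + (1.5−-2)²) = 4.3012; v₂ = distance/dt₂ = 2.1506

ω₁ = 0.0967, v₂ = 2.1506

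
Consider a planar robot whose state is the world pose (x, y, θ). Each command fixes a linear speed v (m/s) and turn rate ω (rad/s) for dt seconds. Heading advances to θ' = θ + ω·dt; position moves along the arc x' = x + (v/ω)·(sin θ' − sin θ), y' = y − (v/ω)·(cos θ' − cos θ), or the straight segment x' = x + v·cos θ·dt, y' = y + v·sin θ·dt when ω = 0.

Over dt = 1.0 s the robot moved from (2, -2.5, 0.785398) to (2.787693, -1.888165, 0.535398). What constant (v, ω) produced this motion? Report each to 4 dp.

Δθ = 0.535398 − 0.785398 = -0.250000
ω = Δθ/dt = -0.250000/1.0 = -0.2500
R = Δx/(sin θ' − sin θ) = -4.0000
v = R·ω = -4.0000·-0.2500 = 1.0000

v = 1.0000, ω = -0.2500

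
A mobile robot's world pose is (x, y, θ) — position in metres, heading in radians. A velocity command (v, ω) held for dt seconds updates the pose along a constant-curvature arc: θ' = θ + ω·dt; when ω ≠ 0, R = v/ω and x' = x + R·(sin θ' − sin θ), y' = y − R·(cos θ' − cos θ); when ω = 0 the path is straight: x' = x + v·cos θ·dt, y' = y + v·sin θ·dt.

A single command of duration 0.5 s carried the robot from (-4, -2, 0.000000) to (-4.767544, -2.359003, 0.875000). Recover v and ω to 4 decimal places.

v = -1.7500, ω = 1.7500

Δθ = 0.875000 − 0.000000 = 0.875000
ω = Δθ/dt = 0.875000/0.5 = 1.7500
R = Δx/(sin θ' − sin θ) = -1.0000
v = R·ω = -1.0000·1.7500 = -1.7500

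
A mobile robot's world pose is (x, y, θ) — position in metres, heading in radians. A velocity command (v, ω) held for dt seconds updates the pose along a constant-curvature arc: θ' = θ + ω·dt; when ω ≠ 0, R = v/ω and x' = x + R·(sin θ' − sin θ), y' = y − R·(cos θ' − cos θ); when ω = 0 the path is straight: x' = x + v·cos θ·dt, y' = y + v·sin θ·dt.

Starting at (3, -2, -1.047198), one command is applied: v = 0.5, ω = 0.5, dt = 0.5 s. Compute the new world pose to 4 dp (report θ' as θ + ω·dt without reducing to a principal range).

θ' = -1.0472 + 0.5·0.5 = -0.7972
R = v/ω = 0.5/0.5 = 1.0000
x' = 3 + 1.0000·(sin -0.7972 − sin -1.0472) = 3.1506
y' = -2 − 1.0000·(cos -0.7972 − cos -1.0472) = -2.1987

(3.1506, -2.1987, -0.7972)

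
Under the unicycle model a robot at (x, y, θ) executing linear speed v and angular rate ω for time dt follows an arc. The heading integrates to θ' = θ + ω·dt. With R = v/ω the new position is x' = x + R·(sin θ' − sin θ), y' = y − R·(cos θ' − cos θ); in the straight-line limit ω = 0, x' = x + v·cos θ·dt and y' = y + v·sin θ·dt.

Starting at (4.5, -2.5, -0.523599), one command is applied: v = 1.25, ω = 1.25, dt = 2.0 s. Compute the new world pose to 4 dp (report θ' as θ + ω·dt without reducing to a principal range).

(5.9189, -1.2394, 1.9764)

θ' = -0.5236 + 1.25·2.0 = 1.9764
R = v/ω = 1.25/1.25 = 1.0000
x' = 4.5 + 1.0000·(sin 1.9764 − sin -0.5236) = 5.9189
y' = -2.5 − 1.0000·(cos 1.9764 − cos -0.5236) = -1.2394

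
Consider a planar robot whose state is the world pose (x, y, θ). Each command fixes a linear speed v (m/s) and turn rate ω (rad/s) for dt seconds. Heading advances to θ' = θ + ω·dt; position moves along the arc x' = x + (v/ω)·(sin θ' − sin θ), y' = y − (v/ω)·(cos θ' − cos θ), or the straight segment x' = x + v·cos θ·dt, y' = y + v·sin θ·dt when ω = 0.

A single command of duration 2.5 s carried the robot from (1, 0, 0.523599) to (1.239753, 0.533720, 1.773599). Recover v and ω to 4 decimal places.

v = 0.2500, ω = 0.5000

Δθ = 1.773599 − 0.523599 = 1.250000
ω = Δθ/dt = 1.250000/2.5 = 0.5000
R = −Δy/(cos θ' − cos θ) = 0.5000
v = R·ω = 0.5000·0.5000 = 0.2500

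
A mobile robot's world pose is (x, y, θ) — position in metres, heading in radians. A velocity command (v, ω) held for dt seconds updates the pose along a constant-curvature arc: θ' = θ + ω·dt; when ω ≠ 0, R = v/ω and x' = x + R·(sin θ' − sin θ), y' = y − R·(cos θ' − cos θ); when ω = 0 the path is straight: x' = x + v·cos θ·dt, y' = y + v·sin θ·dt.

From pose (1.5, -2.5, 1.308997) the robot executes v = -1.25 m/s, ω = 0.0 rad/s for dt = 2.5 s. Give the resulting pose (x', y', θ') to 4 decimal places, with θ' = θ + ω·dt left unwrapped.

θ' = 1.3090 + 0.0·2.5 = 1.3090
ω = 0 → straight: x' = 1.5 + -1.25·cos(1.3090)·2.5 = 0.6912
y' = -2.5 + -1.25·sin(1.3090)·2.5 = -5.5185

(0.6912, -5.5185, 1.3090)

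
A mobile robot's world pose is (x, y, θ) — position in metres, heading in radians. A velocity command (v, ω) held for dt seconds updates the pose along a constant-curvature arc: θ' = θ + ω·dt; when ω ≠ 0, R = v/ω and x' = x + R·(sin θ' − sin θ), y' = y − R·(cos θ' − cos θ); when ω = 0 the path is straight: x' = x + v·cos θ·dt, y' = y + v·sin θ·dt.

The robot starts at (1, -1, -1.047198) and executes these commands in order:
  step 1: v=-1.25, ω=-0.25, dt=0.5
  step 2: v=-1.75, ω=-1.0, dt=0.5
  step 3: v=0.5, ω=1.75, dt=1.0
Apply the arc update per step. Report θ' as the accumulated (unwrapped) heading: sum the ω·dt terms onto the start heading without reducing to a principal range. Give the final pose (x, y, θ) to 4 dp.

step 1: θ'=-1.1722 (R=5.0000) → pose (0.7221, -0.4406, -1.1722)
step 2: θ'=-1.6722 (R=1.7500) → pose (0.5939, 0.4157, -1.6722)
step 3: θ'=0.0778 (R=0.2857) → pose (0.9004, 0.1020, 0.0778)

(0.9004, 0.1020, 0.0778)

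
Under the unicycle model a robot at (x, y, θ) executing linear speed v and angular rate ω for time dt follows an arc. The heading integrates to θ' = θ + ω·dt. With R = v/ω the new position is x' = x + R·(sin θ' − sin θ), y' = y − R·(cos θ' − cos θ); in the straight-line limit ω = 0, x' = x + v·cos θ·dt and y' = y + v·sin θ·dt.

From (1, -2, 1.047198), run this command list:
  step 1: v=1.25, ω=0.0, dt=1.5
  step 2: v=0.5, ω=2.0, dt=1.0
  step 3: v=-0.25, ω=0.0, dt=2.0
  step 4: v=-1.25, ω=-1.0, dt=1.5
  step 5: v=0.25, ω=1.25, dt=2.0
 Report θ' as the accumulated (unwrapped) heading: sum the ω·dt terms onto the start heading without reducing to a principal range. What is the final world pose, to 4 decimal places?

step 1: θ'=1.0472 (straight) → pose (1.9375, -0.3762, 1.0472)
step 2: θ'=3.0472 (R=0.2500) → pose (1.7446, -0.0023, 3.0472)
step 3: θ'=3.0472 (straight) → pose (2.2423, -0.0494, 3.0472)
step 4: θ'=1.5472 (R=1.2500) → pose (3.3742, -1.3234, 1.5472)
step 5: θ'=4.0472 (R=0.2000) → pose (3.0169, -1.1952, 4.0472)

(3.0169, -1.1952, 4.0472)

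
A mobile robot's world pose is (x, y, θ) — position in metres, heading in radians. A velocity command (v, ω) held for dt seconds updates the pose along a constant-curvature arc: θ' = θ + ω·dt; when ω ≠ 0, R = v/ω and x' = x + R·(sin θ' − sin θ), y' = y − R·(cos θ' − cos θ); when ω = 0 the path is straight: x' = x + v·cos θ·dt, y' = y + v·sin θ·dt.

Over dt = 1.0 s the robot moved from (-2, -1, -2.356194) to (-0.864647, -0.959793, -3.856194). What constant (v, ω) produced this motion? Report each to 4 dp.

v = -1.2500, ω = -1.5000

Δθ = -3.856194 − -2.356194 = -1.500000
ω = Δθ/dt = -1.500000/1.0 = -1.5000
R = Δx/(sin θ' − sin θ) = 0.8333
v = R·ω = 0.8333·-1.5000 = -1.2500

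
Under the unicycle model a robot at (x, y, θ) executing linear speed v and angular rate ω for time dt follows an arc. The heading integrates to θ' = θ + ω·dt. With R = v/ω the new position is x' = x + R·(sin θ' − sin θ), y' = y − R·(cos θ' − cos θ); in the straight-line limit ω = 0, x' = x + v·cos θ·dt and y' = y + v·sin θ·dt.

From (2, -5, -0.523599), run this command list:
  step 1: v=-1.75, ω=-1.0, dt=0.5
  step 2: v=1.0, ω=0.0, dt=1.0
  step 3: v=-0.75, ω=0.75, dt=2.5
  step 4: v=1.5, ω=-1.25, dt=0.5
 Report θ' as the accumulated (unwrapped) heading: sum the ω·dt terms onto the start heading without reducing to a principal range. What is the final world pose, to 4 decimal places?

(0.9279, -4.7317, 0.2264)

step 1: θ'=-1.0236 (R=1.7500) → pose (1.3805, -4.3950, -1.0236)
step 2: θ'=-1.0236 (straight) → pose (1.9008, -5.2490, -1.0236)
step 3: θ'=0.8514 (R=-1.0000) → pose (0.2946, -5.1103, 0.8514)
step 4: θ'=0.2264 (R=-1.2000) → pose (0.9279, -4.7317, 0.2264)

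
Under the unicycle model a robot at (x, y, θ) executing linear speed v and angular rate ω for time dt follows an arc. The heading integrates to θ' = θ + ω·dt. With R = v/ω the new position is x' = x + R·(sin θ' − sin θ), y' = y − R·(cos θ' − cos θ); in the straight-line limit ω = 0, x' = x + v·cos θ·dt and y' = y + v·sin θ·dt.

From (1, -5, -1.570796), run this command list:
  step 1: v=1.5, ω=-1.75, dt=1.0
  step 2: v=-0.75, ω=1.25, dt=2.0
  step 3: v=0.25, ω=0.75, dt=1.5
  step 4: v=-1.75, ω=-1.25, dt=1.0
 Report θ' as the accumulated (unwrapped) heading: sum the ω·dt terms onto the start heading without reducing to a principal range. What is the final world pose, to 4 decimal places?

step 1: θ'=-3.3208 (R=-0.8571) → pose (-0.0099, -5.8434, -3.3208)
step 2: θ'=-0.8208 (R=-0.6000) → pose (0.5360, -4.8440, -0.8208)
step 3: θ'=0.3042 (R=0.3333) → pose (0.8798, -4.9349, 0.3042)
step 4: θ'=-0.9458 (R=1.4000) → pose (-0.6749, -4.4183, -0.9458)

(-0.6749, -4.4183, -0.9458)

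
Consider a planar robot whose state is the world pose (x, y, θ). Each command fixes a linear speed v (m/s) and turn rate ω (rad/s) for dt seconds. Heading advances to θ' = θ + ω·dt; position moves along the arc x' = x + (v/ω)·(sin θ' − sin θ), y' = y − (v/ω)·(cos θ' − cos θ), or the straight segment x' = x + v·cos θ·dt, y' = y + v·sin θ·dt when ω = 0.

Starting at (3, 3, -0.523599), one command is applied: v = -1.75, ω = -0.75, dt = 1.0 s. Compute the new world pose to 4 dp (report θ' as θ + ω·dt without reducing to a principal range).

(1.9356, 4.3374, -1.2736)

θ' = -0.5236 + -0.75·1.0 = -1.2736
R = v/ω = -1.75/-0.75 = 2.3333
x' = 3 + 2.3333·(sin -1.2736 − sin -0.5236) = 1.9356
y' = 3 − 2.3333·(cos -1.2736 − cos -0.5236) = 4.3374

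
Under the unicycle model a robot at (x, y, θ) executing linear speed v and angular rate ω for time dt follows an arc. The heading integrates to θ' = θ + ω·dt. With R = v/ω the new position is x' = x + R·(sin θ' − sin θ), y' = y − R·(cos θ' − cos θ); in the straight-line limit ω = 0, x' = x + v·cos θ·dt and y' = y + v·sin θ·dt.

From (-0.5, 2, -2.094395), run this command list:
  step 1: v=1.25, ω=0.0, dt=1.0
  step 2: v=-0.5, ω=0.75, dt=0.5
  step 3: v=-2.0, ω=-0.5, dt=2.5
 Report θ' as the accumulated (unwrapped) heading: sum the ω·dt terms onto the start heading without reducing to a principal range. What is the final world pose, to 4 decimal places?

(2.2275, 4.5007, -2.9694)

step 1: θ'=-2.0944 (straight) → pose (-1.1250, 0.9175, -2.0944)
step 2: θ'=-1.7194 (R=-0.6667) → pose (-1.0430, 1.1521, -1.7194)
step 3: θ'=-2.9694 (R=4.0000) → pose (2.2275, 4.5007, -2.9694)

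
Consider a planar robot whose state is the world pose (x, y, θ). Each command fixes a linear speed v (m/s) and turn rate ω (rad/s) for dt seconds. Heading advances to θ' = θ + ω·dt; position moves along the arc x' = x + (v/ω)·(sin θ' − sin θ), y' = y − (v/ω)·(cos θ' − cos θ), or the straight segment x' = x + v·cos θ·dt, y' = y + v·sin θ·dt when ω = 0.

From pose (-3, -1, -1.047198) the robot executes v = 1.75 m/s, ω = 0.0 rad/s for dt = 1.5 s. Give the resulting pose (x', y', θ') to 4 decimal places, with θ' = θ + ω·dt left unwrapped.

θ' = -1.0472 + 0.0·1.5 = -1.0472
ω = 0 → straight: x' = -3 + 1.75·cos(-1.0472)·1.5 = -1.6875
y' = -1 + 1.75·sin(-1.0472)·1.5 = -3.2733

(-1.6875, -3.2733, -1.0472)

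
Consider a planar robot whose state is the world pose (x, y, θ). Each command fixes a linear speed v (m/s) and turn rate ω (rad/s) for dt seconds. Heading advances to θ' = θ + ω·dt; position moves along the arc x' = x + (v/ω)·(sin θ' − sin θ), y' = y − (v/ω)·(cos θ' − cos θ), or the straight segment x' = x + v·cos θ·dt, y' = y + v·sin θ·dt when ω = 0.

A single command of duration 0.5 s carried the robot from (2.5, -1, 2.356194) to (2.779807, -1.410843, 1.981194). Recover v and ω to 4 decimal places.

v = -1.0000, ω = -0.7500

Δθ = 1.981194 − 2.356194 = -0.375000
ω = Δθ/dt = -0.375000/0.5 = -0.7500
R = −Δy/(cos θ' − cos θ) = 1.3333
v = R·ω = 1.3333·-0.7500 = -1.0000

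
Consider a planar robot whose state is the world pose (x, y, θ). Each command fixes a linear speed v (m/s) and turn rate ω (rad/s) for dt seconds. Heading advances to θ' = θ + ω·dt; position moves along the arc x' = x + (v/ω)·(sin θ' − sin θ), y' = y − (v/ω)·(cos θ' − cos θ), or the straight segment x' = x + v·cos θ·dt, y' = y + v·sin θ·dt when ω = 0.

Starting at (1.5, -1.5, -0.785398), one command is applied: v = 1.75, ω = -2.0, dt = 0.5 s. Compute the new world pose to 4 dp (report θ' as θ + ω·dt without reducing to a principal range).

(1.7362, -2.3051, -1.7854)

θ' = -0.7854 + -2.0·0.5 = -1.7854
R = v/ω = 1.75/-2.0 = -0.8750
x' = 1.5 + -0.8750·(sin -1.7854 − sin -0.7854) = 1.7362
y' = -1.5 − -0.8750·(cos -1.7854 − cos -0.7854) = -2.3051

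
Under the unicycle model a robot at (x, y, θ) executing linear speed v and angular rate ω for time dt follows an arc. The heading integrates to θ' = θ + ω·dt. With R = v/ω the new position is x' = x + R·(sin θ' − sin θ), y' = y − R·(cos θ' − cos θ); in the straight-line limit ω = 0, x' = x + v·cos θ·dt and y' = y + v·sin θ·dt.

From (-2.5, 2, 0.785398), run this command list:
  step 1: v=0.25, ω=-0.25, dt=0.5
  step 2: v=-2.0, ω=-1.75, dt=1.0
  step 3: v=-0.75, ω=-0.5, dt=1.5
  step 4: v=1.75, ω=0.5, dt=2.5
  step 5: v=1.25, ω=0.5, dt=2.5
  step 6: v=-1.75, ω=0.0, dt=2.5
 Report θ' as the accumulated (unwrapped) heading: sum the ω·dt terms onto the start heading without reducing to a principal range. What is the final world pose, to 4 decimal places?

(-3.3402, -2.8699, 0.6604)

step 1: θ'=0.6604 (R=-1.0000) → pose (-2.4063, 2.0826, 0.6604)
step 2: θ'=-1.0896 (R=1.1429) → pose (-4.1205, 2.4563, -1.0896)
step 3: θ'=-1.8396 (R=1.5000) → pose (-4.2369, 3.5489, -1.8396)
step 4: θ'=-0.5896 (R=3.5000) → pose (-2.8087, -0.2897, -0.5896)
step 5: θ'=0.6604 (R=2.5000) → pose (0.1149, -0.1862, 0.6604)
step 6: θ'=0.6604 (straight) → pose (-3.3402, -2.8699, 0.6604)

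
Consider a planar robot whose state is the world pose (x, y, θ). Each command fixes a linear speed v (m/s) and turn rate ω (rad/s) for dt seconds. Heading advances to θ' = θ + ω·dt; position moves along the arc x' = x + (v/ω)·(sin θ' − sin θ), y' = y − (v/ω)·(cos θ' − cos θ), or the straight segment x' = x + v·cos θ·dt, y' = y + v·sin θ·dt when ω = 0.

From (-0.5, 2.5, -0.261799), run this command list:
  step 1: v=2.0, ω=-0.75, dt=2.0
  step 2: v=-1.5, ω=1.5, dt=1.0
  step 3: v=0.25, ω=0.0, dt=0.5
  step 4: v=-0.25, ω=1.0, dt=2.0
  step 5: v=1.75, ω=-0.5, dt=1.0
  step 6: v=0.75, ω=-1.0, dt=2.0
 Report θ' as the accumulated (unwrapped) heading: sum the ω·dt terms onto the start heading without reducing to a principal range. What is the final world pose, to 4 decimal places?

step 1: θ'=-1.7618 (R=-2.6667) → pose (1.4280, -0.5821, -1.7618)
step 2: θ'=-0.2618 (R=-1.0000) → pose (0.7050, 0.5737, -0.2618)
step 3: θ'=-0.2618 (straight) → pose (0.8257, 0.5414, -0.2618)
step 4: θ'=1.7382 (R=-0.2500) → pose (0.5145, 0.2582, 1.7382)
step 5: θ'=1.2382 (R=-3.5000) → pose (0.6574, 1.9842, 1.2382)
step 6: θ'=-0.7618 (R=-0.7500) → pose (1.8840, 2.2820, -0.7618)

(1.8840, 2.2820, -0.7618)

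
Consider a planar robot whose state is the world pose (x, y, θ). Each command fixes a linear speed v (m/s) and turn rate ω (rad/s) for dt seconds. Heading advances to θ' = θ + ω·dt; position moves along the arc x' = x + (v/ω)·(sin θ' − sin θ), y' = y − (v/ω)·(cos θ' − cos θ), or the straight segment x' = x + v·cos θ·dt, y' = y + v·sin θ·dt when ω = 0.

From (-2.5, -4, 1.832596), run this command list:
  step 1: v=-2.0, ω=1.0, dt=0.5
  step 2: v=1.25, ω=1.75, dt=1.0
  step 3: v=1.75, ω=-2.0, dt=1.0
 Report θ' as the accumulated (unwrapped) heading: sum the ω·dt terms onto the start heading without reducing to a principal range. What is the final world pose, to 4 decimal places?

(-4.5795, -4.8483, 2.0826)

step 1: θ'=2.3326 (R=-2.0000) → pose (-2.0153, -4.8628, 2.3326)
step 2: θ'=4.0826 (R=0.7143) → pose (-3.1094, -4.9351, 4.0826)
step 3: θ'=2.0826 (R=-0.8750) → pose (-4.5795, -4.8483, 2.0826)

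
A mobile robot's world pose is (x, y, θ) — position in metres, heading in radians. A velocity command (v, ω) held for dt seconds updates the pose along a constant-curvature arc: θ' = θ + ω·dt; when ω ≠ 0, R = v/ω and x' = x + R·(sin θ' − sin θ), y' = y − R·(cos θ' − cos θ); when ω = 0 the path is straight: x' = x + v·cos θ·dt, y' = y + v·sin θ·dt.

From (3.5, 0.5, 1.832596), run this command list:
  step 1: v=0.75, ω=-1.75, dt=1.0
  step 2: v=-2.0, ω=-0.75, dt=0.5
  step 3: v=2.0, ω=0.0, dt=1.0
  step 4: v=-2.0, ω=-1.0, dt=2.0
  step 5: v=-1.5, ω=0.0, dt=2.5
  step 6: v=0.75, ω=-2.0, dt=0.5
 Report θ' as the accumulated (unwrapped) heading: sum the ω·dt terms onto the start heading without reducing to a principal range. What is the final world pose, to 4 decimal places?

step 1: θ'=0.0826 (R=-0.4286) → pose (3.8786, 1.0380, 0.0826)
step 2: θ'=-0.2924 (R=2.6667) → pose (2.8899, 1.1421, -0.2924)
step 3: θ'=-0.2924 (straight) → pose (4.8050, 0.5656, -0.2924)
step 4: θ'=-2.2924 (R=2.0000) → pose (3.8801, 3.8019, -2.2924)
step 5: θ'=-2.2924 (straight) → pose (6.3573, 6.6172, -2.2924)
step 6: θ'=-3.2924 (R=-0.3750) → pose (6.0194, 6.4942, -3.2924)

(6.0194, 6.4942, -3.2924)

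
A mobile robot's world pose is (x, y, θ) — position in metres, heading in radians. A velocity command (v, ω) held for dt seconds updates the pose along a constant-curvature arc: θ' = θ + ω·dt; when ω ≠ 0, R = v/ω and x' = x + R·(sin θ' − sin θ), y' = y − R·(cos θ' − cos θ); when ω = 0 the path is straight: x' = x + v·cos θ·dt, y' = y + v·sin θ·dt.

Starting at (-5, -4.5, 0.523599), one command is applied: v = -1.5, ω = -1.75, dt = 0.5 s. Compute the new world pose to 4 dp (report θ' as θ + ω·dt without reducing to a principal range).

θ' = 0.5236 + -1.75·0.5 = -0.3514
R = v/ω = -1.5/-1.75 = 0.8571
x' = -5 + 0.8571·(sin -0.3514 − sin 0.5236) = -5.7236
y' = -4.5 − 0.8571·(cos -0.3514 − cos 0.5236) = -4.5625

(-5.7236, -4.5625, -0.3514)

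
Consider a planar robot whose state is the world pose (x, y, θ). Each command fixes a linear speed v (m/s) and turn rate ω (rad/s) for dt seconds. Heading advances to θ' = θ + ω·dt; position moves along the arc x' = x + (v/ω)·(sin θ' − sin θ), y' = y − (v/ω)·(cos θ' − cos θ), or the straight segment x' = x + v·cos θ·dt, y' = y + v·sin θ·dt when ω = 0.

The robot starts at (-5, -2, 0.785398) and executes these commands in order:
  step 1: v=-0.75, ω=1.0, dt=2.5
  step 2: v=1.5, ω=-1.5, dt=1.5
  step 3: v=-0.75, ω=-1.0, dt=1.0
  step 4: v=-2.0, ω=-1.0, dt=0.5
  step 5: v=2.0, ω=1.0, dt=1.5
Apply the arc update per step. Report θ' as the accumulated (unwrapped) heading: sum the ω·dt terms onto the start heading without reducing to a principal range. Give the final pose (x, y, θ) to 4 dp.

(-4.3347, -1.1612, 1.0354)

step 1: θ'=3.2854 (R=-0.7500) → pose (-4.3622, -3.2726, 3.2854)
step 2: θ'=1.0354 (R=-1.0000) → pose (-5.3656, -1.7727, 1.0354)
step 3: θ'=0.0354 (R=0.7500) → pose (-5.9841, -2.1396, 0.0354)
step 4: θ'=-0.4646 (R=2.0000) → pose (-6.9510, -1.9289, -0.4646)
step 5: θ'=1.0354 (R=2.0000) → pose (-4.3347, -1.1612, 1.0354)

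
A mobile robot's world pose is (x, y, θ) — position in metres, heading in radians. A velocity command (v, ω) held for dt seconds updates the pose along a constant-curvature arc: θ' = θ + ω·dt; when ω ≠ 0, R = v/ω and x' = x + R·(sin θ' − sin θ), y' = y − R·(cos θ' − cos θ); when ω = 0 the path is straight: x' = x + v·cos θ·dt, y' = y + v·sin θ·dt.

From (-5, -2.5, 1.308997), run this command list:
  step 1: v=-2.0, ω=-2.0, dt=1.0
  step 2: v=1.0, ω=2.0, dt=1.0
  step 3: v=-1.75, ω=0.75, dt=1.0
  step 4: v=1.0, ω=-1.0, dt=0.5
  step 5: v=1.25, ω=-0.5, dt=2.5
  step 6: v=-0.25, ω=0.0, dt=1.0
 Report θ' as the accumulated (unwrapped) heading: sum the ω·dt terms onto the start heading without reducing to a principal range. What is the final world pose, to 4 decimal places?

step 1: θ'=-0.6910 (R=1.0000) → pose (-6.6032, -3.0118, -0.6910)
step 2: θ'=1.3090 (R=0.5000) → pose (-5.8016, -2.7559, 1.3090)
step 3: θ'=2.0590 (R=-2.3333) → pose (-5.6085, -4.4542, 2.0590)
step 4: θ'=1.5590 (R=-1.0000) → pose (-5.7253, -3.9734, 1.5590)
step 5: θ'=0.3090 (R=-2.5000) → pose (-3.9857, -1.6213, 0.3090)
step 6: θ'=0.3090 (straight) → pose (-4.2239, -1.6973, 0.3090)

(-4.2239, -1.6973, 0.3090)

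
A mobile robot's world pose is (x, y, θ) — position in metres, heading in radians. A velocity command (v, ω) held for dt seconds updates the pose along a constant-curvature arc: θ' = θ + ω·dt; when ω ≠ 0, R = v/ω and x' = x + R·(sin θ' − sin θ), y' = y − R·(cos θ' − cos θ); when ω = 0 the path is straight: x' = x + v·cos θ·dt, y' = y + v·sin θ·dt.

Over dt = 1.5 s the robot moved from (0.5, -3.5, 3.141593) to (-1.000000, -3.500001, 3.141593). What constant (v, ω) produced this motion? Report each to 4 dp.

Δθ = 3.141593 − 3.141593 = 0.000000
ω = Δθ/dt = 0.000000/1.5 = 0.0000
ω = 0 → v = (Δx·cos θ + Δy·sin θ)/dt = 1.0000

v = 1.0000, ω = 0.0000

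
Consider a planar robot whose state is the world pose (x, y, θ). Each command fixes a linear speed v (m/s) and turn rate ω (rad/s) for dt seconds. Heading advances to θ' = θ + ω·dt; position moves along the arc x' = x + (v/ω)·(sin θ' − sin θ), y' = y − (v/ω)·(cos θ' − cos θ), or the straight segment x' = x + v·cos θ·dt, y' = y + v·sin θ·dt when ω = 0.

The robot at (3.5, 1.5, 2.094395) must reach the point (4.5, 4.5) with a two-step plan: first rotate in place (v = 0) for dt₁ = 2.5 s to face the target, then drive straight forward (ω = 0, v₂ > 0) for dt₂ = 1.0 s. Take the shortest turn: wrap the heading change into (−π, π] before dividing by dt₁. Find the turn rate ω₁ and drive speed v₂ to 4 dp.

heading to target = atan2(4.5−1.5, 4.5−3.5) = 1.2490
Δθ = wrap(1.2490 − 2.0944) = -0.8453; ω₁ = Δθ/dt₁ = -0.3381
distance = √((4.5−3.5)² + (4.5−1.5)²) = 3.1623; v₂ = distance/dt₂ = 3.1623

ω₁ = -0.3381, v₂ = 3.1623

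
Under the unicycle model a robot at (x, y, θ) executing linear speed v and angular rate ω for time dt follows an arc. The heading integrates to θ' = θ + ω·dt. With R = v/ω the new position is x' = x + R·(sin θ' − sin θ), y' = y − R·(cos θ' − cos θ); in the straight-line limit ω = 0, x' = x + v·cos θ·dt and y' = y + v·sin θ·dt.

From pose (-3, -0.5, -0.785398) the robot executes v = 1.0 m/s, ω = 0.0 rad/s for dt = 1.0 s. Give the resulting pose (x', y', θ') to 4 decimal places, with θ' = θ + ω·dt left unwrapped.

(-2.2929, -1.2071, -0.7854)

θ' = -0.7854 + 0.0·1.0 = -0.7854
ω = 0 → straight: x' = -3 + 1.0·cos(-0.7854)·1.0 = -2.2929
y' = -0.5 + 1.0·sin(-0.7854)·1.0 = -1.2071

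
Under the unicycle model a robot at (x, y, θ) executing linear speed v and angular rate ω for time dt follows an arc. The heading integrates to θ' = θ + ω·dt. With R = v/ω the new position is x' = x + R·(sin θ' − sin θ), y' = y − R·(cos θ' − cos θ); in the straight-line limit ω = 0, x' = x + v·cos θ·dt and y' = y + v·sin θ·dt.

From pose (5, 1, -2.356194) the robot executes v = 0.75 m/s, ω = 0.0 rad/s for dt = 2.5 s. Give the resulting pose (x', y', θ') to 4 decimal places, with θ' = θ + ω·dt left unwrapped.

(3.6742, -0.3258, -2.3562)

θ' = -2.3562 + 0.0·2.5 = -2.3562
ω = 0 → straight: x' = 5 + 0.75·cos(-2.3562)·2.5 = 3.6742
y' = 1 + 0.75·sin(-2.3562)·2.5 = -0.3258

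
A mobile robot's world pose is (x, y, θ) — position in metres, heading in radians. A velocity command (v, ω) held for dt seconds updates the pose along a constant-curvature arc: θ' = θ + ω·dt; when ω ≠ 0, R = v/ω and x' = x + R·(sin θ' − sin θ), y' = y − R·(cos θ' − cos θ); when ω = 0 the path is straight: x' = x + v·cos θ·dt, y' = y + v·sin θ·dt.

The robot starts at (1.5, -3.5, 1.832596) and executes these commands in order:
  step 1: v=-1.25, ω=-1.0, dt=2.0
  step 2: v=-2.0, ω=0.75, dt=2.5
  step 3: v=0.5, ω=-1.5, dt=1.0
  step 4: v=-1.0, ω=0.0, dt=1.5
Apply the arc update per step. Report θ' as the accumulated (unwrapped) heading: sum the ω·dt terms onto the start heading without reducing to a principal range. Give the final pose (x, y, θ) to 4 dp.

(-4.2080, -7.9866, 0.2076)

step 1: θ'=-0.1674 (R=1.2500) → pose (0.0843, -5.0560, -0.1674)
step 2: θ'=1.7076 (R=-2.6667) → pose (-3.0018, -8.0491, 1.7076)
step 3: θ'=0.2076 (R=-0.3333) → pose (-2.7403, -7.6775, 0.2076)
step 4: θ'=0.2076 (straight) → pose (-4.2080, -7.9866, 0.2076)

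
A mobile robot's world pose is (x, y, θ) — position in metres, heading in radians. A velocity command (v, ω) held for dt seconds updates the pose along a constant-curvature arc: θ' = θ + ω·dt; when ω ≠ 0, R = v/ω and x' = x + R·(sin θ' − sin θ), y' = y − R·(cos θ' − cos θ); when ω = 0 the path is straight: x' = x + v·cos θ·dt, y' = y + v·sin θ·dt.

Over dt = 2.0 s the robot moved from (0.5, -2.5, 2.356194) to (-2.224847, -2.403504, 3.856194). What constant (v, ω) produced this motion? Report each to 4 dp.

v = 1.5000, ω = 0.7500

Δθ = 3.856194 − 2.356194 = 1.500000
ω = Δθ/dt = 1.500000/2.0 = 0.7500
R = Δx/(sin θ' − sin θ) = 2.0000
v = R·ω = 2.0000·0.7500 = 1.5000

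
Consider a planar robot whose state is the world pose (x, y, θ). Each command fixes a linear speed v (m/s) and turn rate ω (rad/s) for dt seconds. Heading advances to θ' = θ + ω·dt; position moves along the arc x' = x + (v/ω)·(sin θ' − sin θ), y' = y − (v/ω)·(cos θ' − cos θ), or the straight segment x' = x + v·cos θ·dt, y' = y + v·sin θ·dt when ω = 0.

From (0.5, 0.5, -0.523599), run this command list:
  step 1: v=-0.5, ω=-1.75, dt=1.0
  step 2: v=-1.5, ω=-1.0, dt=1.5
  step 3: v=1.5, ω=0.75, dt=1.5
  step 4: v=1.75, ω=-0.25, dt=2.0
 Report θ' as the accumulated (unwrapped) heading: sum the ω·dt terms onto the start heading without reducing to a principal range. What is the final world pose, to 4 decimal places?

step 1: θ'=-2.2736 (R=0.2857) → pose (0.4248, 0.9321, -2.2736)
step 2: θ'=-3.7736 (R=1.5000) → pose (2.4555, 1.1728, -3.7736)
step 3: θ'=-2.6486 (R=2.0000) → pose (0.3275, 1.3210, -2.6486)
step 4: θ'=-3.1486 (R=-7.0000) → pose (-3.0344, 0.4876, -3.1486)

(-3.0344, 0.4876, -3.1486)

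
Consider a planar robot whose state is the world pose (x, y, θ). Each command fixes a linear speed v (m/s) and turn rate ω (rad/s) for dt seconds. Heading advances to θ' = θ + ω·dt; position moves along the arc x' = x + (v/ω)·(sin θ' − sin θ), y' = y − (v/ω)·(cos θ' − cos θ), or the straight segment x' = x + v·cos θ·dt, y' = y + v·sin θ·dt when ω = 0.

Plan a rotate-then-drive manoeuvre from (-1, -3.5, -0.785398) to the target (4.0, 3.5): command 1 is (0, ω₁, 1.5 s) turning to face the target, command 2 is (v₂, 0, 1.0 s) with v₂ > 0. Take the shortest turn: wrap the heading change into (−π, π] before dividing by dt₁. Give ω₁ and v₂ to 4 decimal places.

ω₁ = 1.1573, v₂ = 8.6023

heading to target = atan2(3.5−-3.5, 4−-1) = 0.9505
Δθ = wrap(0.9505 − -0.7854) = 1.7359; ω₁ = Δθ/dt₁ = 1.1573
distance = √((4−-1)² + (3.5−-3.5)²) = 8.6023; v₂ = distance/dt₂ = 8.6023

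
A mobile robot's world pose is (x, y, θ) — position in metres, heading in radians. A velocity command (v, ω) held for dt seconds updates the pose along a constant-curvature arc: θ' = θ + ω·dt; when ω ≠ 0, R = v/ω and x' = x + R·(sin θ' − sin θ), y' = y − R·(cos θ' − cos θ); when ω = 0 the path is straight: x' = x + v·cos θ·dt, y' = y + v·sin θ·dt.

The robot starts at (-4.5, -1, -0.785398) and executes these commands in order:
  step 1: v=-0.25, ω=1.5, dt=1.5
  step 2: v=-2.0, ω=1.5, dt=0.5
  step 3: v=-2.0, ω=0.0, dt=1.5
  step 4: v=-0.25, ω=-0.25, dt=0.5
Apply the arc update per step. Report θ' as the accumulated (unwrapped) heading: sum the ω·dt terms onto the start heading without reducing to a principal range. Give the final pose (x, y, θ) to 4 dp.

(-2.6549, -4.5457, 2.0896)

step 1: θ'=1.4646 (R=-0.1667) → pose (-4.7836, -1.1002, 1.4646)
step 2: θ'=2.2146 (R=-1.3333) → pose (-4.5242, -2.0418, 2.2146)
step 3: θ'=2.2146 (straight) → pose (-2.7234, -4.4413, 2.2146)
step 4: θ'=2.0896 (R=1.0000) → pose (-2.6549, -4.5457, 2.0896)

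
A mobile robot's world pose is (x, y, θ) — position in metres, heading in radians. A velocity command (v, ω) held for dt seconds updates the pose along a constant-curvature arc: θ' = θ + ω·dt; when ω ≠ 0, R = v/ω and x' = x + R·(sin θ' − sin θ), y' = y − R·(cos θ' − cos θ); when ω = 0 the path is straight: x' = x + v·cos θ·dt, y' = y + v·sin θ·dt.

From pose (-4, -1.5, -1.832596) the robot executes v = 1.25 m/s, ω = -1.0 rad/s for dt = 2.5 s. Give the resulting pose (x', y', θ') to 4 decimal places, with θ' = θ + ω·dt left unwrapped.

(-6.3683, -1.6399, -4.3326)

θ' = -1.8326 + -1.0·2.5 = -4.3326
R = v/ω = 1.25/-1.0 = -1.2500
x' = -4 + -1.2500·(sin -4.3326 − sin -1.8326) = -6.3683
y' = -1.5 − -1.2500·(cos -4.3326 − cos -1.8326) = -1.6399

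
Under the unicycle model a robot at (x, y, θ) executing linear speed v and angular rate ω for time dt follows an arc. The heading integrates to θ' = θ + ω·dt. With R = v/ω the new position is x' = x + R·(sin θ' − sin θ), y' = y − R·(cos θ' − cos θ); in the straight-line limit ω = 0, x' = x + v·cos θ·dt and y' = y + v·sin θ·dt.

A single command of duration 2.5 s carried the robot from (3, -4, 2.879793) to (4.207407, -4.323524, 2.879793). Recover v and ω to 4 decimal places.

v = -0.5000, ω = 0.0000

Δθ = 2.879793 − 2.879793 = 0.000000
ω = Δθ/dt = 0.000000/2.5 = 0.0000
ω = 0 → v = (Δx·cos θ + Δy·sin θ)/dt = -0.5000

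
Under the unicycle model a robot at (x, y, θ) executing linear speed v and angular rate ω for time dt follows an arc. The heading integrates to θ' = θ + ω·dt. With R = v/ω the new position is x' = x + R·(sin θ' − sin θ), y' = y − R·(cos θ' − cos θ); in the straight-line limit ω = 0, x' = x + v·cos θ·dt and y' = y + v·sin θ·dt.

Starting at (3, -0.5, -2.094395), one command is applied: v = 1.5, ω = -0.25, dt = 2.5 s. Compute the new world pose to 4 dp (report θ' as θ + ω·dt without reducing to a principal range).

θ' = -2.0944 + -0.25·2.5 = -2.7194
R = v/ω = 1.5/-0.25 = -6.0000
x' = 3 + -6.0000·(sin -2.7194 − sin -2.0944) = 0.2624
y' = -0.5 − -6.0000·(cos -2.7194 − cos -2.0944) = -2.9731

(0.2624, -2.9731, -2.7194)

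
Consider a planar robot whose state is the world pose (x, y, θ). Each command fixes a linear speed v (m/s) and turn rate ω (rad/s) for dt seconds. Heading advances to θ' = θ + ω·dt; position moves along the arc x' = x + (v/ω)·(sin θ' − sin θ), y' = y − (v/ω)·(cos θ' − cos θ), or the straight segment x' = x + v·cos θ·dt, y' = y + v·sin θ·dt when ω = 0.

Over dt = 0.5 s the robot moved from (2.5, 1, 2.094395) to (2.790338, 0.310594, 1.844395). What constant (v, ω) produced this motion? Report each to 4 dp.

v = -1.5000, ω = -0.5000

Δθ = 1.844395 − 2.094395 = -0.250000
ω = Δθ/dt = -0.250000/0.5 = -0.5000
R = −Δy/(cos θ' − cos θ) = 3.0000
v = R·ω = 3.0000·-0.5000 = -1.5000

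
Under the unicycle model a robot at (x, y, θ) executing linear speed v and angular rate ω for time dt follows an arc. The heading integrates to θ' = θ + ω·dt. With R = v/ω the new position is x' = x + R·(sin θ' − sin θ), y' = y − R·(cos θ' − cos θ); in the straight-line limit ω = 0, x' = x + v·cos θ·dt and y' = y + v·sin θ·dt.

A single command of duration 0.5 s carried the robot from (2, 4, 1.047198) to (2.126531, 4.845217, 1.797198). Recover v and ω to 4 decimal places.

Δθ = 1.797198 − 1.047198 = 0.750000
ω = Δθ/dt = 0.750000/0.5 = 1.5000
R = −Δy/(cos θ' − cos θ) = 1.1667
v = R·ω = 1.1667·1.5000 = 1.7500

v = 1.7500, ω = 1.5000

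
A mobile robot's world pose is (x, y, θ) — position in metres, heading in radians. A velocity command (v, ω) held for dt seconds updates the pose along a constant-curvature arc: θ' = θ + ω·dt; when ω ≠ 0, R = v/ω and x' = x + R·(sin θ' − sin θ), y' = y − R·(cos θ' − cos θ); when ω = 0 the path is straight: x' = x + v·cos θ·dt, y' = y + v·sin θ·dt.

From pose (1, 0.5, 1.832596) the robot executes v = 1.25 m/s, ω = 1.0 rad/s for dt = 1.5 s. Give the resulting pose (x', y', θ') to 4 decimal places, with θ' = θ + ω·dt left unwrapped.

(-0.4447, 1.4037, 3.3326)

θ' = 1.8326 + 1.0·1.5 = 3.3326
R = v/ω = 1.25/1.0 = 1.2500
x' = 1 + 1.2500·(sin 3.3326 − sin 1.8326) = -0.4447
y' = 0.5 − 1.2500·(cos 3.3326 − cos 1.8326) = 1.4037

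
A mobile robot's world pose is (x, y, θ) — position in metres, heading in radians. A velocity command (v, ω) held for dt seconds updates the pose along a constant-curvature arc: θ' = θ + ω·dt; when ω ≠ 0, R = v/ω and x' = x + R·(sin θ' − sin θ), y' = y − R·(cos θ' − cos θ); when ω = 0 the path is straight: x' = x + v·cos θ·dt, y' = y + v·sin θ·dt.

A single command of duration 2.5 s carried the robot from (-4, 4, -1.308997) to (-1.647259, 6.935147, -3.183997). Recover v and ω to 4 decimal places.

v = -1.7500, ω = -0.7500

Δθ = -3.183997 − -1.308997 = -1.875000
ω = Δθ/dt = -1.875000/2.5 = -0.7500
R = −Δy/(cos θ' − cos θ) = 2.3333
v = R·ω = 2.3333·-0.7500 = -1.7500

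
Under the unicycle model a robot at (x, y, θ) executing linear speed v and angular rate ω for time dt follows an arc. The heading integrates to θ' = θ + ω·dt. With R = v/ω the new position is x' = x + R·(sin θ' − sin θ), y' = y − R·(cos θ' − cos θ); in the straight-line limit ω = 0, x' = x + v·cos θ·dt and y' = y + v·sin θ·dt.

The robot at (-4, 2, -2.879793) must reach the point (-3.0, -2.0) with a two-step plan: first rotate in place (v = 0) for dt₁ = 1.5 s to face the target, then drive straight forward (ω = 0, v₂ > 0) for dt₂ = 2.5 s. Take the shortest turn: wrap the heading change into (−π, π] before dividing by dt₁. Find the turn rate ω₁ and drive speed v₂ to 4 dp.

heading to target = atan2(-2−2, -3−-4) = -1.3258
Δθ = wrap(-1.3258 − -2.8798) = 1.5540; ω₁ = Δθ/dt₁ = 1.0360
distance = √((-3−-4)² + (-2−2)²) = 4.1231; v₂ = distance/dt₂ = 1.6492

ω₁ = 1.0360, v₂ = 1.6492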